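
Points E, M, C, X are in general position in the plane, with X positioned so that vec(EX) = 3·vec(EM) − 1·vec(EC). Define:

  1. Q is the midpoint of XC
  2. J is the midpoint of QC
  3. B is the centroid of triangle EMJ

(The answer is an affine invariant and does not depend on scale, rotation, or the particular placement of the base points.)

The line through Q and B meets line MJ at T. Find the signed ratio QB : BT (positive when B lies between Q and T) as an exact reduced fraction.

QB:BT = -5/2

Set E = (0, 0), M = (1, 0), C = (0, 1), X = (3, -1); any affine frame gives the same invariant.
1. Q is the midpoint of XC ⇒ Q = (3/2, 0)
2. J is the midpoint of QC ⇒ J = (3/4, 1/2)
3. B is the centroid of triangle EMJ ⇒ B = (7/12, 1/6)
line QB meets MJ at T = (19/20, 1/10)
B = Q + t·(T−Q) with t = 5/3, so QB:BT = 5/3:-2/3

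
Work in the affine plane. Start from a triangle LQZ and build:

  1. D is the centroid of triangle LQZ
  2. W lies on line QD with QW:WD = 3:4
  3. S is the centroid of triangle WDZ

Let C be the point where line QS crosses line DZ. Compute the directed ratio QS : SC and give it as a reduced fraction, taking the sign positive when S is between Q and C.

Choose coordinates L = (0, 0), Q = (1, 0), Z = (0, 1).
1. D is the centroid of triangle LQZ ⇒ D = (1/3, 1/3)
2. W lies on line QD with QW:WD = 3:4 ⇒ W = (5/7, 1/7)
3. S is the centroid of triangle WDZ ⇒ S = (22/63, 31/63)
line QS meets DZ at C = (10/51, 31/51)
S = Q + t·(C−Q) with t = 17/21, so QS:SC = 17/21:4/21

QS:SC = 17/4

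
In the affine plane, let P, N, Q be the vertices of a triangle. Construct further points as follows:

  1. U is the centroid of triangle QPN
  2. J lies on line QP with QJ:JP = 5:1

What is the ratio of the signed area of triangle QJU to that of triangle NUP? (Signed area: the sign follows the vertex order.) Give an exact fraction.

Set P = (0, 0), N = (1, 0), Q = (0, 1); any affine frame gives the same invariant.
1. U is the centroid of triangle QPN ⇒ U = (1/3, 1/3)
2. J lies on line QP with QJ:JP = 5:1 ⇒ J = (0, 1/6)
2·[QJU] = 5/18, 2·[NUP] = 1/3
[QJU]:[NUP] = 5/18:1/3 = 5/6

[QJU]:[NUP] = 5/6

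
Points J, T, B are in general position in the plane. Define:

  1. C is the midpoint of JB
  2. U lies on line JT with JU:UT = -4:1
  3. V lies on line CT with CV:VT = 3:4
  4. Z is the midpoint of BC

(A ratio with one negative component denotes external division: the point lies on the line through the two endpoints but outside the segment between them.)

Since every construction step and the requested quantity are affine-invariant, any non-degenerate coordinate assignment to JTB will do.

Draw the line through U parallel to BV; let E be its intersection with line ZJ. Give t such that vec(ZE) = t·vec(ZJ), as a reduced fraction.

Assign J = (0, 0), T = (1, 0), B = (0, 1) — the answer is frame-independent, so this choice is without loss of generality.
1. C is the midpoint of JB ⇒ C = (0, 1/2)
2. U lies on line JT with JU:UT = -4:1 ⇒ U = (4/3, 0)
3. V lies on line CT with CV:VT = 3:4 ⇒ V = (3/7, 2/7)
4. Z is the midpoint of BC ⇒ Z = (0, 3/4)
through U parallel to BV: direction (3/7, -5/7); meets ZJ at E = (0, 20/9)
E = Z + t·(J−Z) with t = -53/27

t = -53/27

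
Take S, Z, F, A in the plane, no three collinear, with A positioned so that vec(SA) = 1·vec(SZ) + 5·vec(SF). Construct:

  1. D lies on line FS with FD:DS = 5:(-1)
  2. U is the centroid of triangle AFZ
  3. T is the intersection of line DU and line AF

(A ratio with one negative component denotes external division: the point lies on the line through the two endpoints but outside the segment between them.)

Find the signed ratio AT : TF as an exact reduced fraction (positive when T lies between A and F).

AT:TF = -3/2

Set S = (0, 0), Z = (1, 0), F = (0, 1), A = (1, 5); any affine frame gives the same invariant.
1. D lies on line FS with FD:DS = 5:(-1) ⇒ D = (0, -1/4)
2. U is the centroid of triangle AFZ ⇒ U = (2/3, 2)
3. T is the intersection of line DU and line AF ⇒ T = (-2, -7)
T = A + t·(F−A) with t = 3, so AT:TF = t:(1−t) = 3:-2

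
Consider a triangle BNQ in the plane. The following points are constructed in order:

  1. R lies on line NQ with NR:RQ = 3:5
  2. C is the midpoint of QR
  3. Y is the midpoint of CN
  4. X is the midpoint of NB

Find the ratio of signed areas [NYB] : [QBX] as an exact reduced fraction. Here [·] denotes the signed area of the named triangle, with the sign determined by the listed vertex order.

[NYB]:[QBX] = 11/16

Work in coordinates with B = (0, 0), N = (1, 0), Q = (0, 1).
1. R lies on line NQ with NR:RQ = 3:5 ⇒ R = (5/8, 3/8)
2. C is the midpoint of QR ⇒ C = (5/16, 11/16)
3. Y is the midpoint of CN ⇒ Y = (21/32, 11/32)
4. X is the midpoint of NB ⇒ X = (1/2, 0)
2·[NYB] = 11/32, 2·[QBX] = 1/2
[NYB]:[QBX] = 11/32:1/2 = 11/16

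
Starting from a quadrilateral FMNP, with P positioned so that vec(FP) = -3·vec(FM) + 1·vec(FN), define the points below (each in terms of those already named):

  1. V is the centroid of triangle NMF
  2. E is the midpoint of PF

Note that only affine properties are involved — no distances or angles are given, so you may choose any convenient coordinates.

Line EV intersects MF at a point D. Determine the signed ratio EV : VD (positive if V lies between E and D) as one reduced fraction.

EV:VD = 1/2

Assign F = (0, 0), M = (1, 0), N = (0, 1), P = (-3, 1) — the answer is frame-independent, so this choice is without loss of generality.
1. V is the centroid of triangle NMF ⇒ V = (1/3, 1/3)
2. E is the midpoint of PF ⇒ E = (-3/2, 1/2)
line EV meets MF at D = (4, 0)
V = E + t·(D−E) with t = 1/3, so EV:VD = 1/3:2/3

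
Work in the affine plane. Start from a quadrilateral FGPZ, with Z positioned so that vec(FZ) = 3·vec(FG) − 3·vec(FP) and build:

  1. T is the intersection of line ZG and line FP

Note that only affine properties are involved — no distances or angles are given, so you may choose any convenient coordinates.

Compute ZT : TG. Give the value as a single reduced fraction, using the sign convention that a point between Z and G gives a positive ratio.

Choose coordinates F = (0, 0), G = (1, 0), P = (0, 1), Z = (3, -3).
1. T is the intersection of line ZG and line FP ⇒ T = (0, 3/2)
T = Z + t·(G−Z) with t = 3/2, so ZT:TG = t:(1−t) = 3/2:-1/2

ZT:TG = -3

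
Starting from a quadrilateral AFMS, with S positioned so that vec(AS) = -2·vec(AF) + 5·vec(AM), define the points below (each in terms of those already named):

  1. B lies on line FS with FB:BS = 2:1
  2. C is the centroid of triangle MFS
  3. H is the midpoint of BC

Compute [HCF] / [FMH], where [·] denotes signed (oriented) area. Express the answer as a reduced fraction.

[HCF]:[FMH] = -2/9

Choose coordinates A = (0, 0), F = (1, 0), M = (0, 1), S = (-2, 5).
1. B lies on line FS with FB:BS = 2:1 ⇒ B = (-1, 10/3)
2. C is the centroid of triangle MFS ⇒ C = (-1/3, 2)
3. H is the midpoint of BC ⇒ H = (-2/3, 8/3)
2·[HCF] = 2/9, 2·[FMH] = -1
[HCF]:[FMH] = 2/9:-1 = -2/9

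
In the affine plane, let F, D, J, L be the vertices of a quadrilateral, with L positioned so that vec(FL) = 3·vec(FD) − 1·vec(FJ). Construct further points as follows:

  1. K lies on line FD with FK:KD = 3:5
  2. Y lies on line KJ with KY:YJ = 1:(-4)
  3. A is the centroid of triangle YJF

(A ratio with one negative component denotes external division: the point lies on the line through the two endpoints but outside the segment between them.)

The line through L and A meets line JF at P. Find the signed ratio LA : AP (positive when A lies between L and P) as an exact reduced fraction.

LA:AP = 17

Assign F = (0, 0), D = (1, 0), J = (0, 1), L = (3, -1) — the answer is frame-independent, so this choice is without loss of generality.
1. K lies on line FD with FK:KD = 3:5 ⇒ K = (3/8, 0)
2. Y lies on line KJ with KY:YJ = 1:(-4) ⇒ Y = (1/2, -1/3)
3. A is the centroid of triangle YJF ⇒ A = (1/6, 2/9)
line LA meets JF at P = (0, 5/17)
A = L + t·(P−L) with t = 17/18, so LA:AP = 17/18:1/18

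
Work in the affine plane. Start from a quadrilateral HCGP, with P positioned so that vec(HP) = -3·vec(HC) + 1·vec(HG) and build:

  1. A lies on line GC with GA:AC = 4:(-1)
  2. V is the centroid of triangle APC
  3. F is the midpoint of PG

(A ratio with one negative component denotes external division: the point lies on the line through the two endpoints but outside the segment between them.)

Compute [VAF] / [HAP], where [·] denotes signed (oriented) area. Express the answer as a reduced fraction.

Choose coordinates H = (0, 0), C = (1, 0), G = (0, 1), P = (-3, 1).
1. A lies on line GC with GA:AC = 4:(-1) ⇒ A = (4/3, -1/3)
2. V is the centroid of triangle APC ⇒ V = (-2/9, 2/9)
3. F is the midpoint of PG ⇒ F = (-3/2, 1)
2·[VAF] = 1/2, 2·[HAP] = 1/3
[VAF]:[HAP] = 1/2:1/3 = 3/2

[VAF]:[HAP] = 3/2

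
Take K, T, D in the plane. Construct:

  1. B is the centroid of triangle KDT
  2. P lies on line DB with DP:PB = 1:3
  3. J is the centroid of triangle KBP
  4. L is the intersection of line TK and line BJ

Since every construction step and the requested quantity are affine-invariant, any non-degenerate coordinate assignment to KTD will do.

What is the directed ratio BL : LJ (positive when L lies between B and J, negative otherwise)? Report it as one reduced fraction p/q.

Assign K = (0, 0), T = (1, 0), D = (0, 1) — the answer is frame-independent, so this choice is without loss of generality.
1. B is the centroid of triangle KDT ⇒ B = (1/3, 1/3)
2. P lies on line DB with DP:PB = 1:3 ⇒ P = (1/12, 5/6)
3. J is the centroid of triangle KBP ⇒ J = (5/36, 7/18)
4. L is the intersection of line TK and line BJ ⇒ L = (3/2, 0)
L = B + t·(J−B) with t = -6, so BL:LJ = t:(1−t) = -6:7

BL:LJ = -6/7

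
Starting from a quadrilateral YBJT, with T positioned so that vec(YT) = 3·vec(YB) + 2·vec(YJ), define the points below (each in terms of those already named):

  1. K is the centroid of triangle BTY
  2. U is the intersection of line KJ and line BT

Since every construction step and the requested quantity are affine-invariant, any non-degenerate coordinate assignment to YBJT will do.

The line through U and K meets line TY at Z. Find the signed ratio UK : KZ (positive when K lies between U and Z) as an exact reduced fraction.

Set Y = (0, 0), B = (1, 0), J = (0, 1), T = (3, 2); any affine frame gives the same invariant.
1. K is the centroid of triangle BTY ⇒ K = (4/3, 2/3)
2. U is the intersection of line KJ and line BT ⇒ U = (8/5, 3/5)
line UK meets TY at Z = (12/11, 8/11)
K = U + t·(Z−U) with t = 11/21, so UK:KZ = 11/21:10/21

UK:KZ = 11/10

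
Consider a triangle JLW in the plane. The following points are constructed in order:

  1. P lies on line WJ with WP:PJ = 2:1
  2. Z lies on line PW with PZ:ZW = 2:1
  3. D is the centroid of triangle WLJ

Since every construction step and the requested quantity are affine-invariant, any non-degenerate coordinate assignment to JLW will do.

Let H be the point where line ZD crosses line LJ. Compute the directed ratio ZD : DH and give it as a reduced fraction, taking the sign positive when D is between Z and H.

Set J = (0, 0), L = (1, 0), W = (0, 1); any affine frame gives the same invariant.
1. P lies on line WJ with WP:PJ = 2:1 ⇒ P = (0, 1/3)
2. Z lies on line PW with PZ:ZW = 2:1 ⇒ Z = (0, 7/9)
3. D is the centroid of triangle WLJ ⇒ D = (1/3, 1/3)
line ZD meets LJ at H = (7/12, 0)
D = Z + t·(H−Z) with t = 4/7, so ZD:DH = 4/7:3/7

ZD:DH = 4/3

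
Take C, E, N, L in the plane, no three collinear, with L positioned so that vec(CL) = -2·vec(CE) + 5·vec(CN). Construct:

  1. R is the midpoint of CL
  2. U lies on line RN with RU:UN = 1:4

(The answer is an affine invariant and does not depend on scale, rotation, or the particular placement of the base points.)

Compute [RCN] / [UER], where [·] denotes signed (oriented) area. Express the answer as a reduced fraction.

[RCN]:[UER] = 10

Set C = (0, 0), E = (1, 0), N = (0, 1), L = (-2, 5); any affine frame gives the same invariant.
1. R is the midpoint of CL ⇒ R = (-1, 5/2)
2. U lies on line RN with RU:UN = 1:4 ⇒ U = (-4/5, 11/5)
2·[RCN] = 1, 2·[UER] = 1/10
[RCN]:[UER] = 1:1/10 = 10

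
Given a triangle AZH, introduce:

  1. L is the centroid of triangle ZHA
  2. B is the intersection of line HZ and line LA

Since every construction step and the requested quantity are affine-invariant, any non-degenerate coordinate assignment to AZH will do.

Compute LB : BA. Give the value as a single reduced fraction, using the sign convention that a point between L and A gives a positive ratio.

Assign A = (0, 0), Z = (1, 0), H = (0, 1) — the answer is frame-independent, so this choice is without loss of generality.
1. L is the centroid of triangle ZHA ⇒ L = (1/3, 1/3)
2. B is the intersection of line HZ and line LA ⇒ B = (1/2, 1/2)
B = L + t·(A−L) with t = -1/2, so LB:BA = t:(1−t) = -1/2:3/2

LB:BA = -1/3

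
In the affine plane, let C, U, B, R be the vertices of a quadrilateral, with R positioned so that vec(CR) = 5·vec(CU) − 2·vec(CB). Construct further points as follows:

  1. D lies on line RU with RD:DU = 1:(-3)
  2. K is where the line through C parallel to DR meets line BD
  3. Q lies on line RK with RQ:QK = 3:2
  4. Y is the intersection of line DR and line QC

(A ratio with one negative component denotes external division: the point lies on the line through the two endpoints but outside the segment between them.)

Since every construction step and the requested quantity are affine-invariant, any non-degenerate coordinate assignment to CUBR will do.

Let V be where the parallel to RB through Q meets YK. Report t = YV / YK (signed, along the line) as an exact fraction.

Set C = (0, 0), U = (1, 0), B = (0, 1), R = (5, -2); any affine frame gives the same invariant.
1. D lies on line RU with RD:DU = 1:(-3) ⇒ D = (7, -3)
2. K is where the line through C parallel to DR meets line BD ⇒ K = (14, -7)
3. Q lies on line RK with RQ:QK = 3:2 ⇒ Q = (52/5, -5)
4. Y is the intersection of line DR and line QC ⇒ Y = (26, -25/2)
through Q parallel to RB: direction (-5, 3); meets YK at V = (1094/85, -551/85)
V = Y + t·(K−Y) with t = 93/85

t = 93/85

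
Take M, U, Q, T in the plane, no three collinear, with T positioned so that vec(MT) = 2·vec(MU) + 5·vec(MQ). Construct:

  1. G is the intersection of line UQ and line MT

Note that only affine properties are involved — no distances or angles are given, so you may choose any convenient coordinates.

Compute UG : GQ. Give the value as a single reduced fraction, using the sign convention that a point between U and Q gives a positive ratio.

Work in coordinates with M = (0, 0), U = (1, 0), Q = (0, 1), T = (2, 5).
1. G is the intersection of line UQ and line MT ⇒ G = (2/7, 5/7)
G = U + t·(Q−U) with t = 5/7, so UG:GQ = t:(1−t) = 5/7:2/7

UG:GQ = 5/2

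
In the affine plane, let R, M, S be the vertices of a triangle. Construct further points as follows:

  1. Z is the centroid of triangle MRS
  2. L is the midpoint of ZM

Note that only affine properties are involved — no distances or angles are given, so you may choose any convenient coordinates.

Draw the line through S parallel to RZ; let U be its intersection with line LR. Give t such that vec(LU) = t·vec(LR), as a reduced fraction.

t = 3

Work in coordinates with R = (0, 0), M = (1, 0), S = (0, 1).
1. Z is the centroid of triangle MRS ⇒ Z = (1/3, 1/3)
2. L is the midpoint of ZM ⇒ L = (2/3, 1/6)
through S parallel to RZ: direction (1/3, 1/3); meets LR at U = (-4/3, -1/3)
U = L + t·(R−L) with t = 3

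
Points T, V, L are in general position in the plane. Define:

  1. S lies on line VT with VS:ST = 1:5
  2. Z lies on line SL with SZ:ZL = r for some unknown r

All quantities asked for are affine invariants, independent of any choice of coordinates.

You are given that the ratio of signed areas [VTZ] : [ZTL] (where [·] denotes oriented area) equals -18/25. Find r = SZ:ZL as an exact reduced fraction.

Assign T = (0, 0), V = (1, 0), L = (0, 1) — the answer is frame-independent, so this choice is without loss of generality.
1. S lies on line VT with VS:ST = 1:5 ⇒ S = (5/6, 0)
2. With SZ:ZL = r, write λ = r/(r+1) so Z = S + λ·(L−S); Z is affine-linear in λ
Every point depending on Z is an affine combination of Z and λ-independent points, so each such coordinate is linear in λ; the λ² term in each signed area is a multiple of (L−S)×(L−S) = 0, so 2·[VTZ] and 2·[ZTL] are each linear in λ. Evaluating at λ=0 and λ=1:
  2·[VTZ] = −λ,   2·[ZTL] = 5/6·λ − 5/6
So [VTZ]:[ZTL] = (−λ) / (5/6·λ − 5/6). Setting this equal to -18/25:
  −λ = -18/25·(5/6·λ − 5/6)  ⇒  λ = -3/2
Then r = λ/(1−λ) = (-3/2)/(5/2) = -3/5. Check: with r = -3/5, Z = (25/12, -3/2) and [VTZ]:[ZTL] = -18/25 as required.

r = -3/5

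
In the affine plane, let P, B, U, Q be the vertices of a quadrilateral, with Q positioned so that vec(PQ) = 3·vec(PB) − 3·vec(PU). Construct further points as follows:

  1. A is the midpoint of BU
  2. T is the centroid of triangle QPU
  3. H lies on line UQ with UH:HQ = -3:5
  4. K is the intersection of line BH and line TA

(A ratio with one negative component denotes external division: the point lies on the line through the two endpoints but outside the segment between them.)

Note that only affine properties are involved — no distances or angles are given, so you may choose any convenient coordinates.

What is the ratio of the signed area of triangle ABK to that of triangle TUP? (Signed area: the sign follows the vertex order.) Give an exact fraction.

Set P = (0, 0), B = (1, 0), U = (0, 1), Q = (3, -3); any affine frame gives the same invariant.
1. A is the midpoint of BU ⇒ A = (1/2, 1/2)
2. T is the centroid of triangle QPU ⇒ T = (1, -2/3)
3. H lies on line UQ with UH:HQ = -3:5 ⇒ H = (-9/2, 7)
4. K is the intersection of line BH and line TA ⇒ K = (13/35, 4/5)
2·[ABK] = 3/35, 2·[TUP] = 1
[ABK]:[TUP] = 3/35:1 = 3/35

[ABK]:[TUP] = 3/35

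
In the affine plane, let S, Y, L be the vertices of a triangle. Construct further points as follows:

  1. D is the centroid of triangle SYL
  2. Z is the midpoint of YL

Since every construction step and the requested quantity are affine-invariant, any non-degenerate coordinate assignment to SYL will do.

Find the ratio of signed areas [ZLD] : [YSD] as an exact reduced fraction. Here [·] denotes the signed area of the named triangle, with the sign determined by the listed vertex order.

Assign S = (0, 0), Y = (1, 0), L = (0, 1) — the answer is frame-independent, so this choice is without loss of generality.
1. D is the centroid of triangle SYL ⇒ D = (1/3, 1/3)
2. Z is the midpoint of YL ⇒ Z = (1/2, 1/2)
2·[ZLD] = 1/6, 2·[YSD] = -1/3
[ZLD]:[YSD] = 1/6:-1/3 = -1/2

[ZLD]:[YSD] = -1/2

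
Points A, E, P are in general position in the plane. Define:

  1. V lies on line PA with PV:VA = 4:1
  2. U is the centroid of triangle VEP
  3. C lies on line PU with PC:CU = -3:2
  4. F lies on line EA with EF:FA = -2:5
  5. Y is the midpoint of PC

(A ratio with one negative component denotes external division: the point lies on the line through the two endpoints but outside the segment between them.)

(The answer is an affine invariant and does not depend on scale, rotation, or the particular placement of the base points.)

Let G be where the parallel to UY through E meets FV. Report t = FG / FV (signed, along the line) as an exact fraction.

Choose coordinates A = (0, 0), E = (1, 0), P = (0, 1).
1. V lies on line PA with PV:VA = 4:1 ⇒ V = (0, 1/5)
2. U is the centroid of triangle VEP ⇒ U = (1/3, 2/5)
3. C lies on line PU with PC:CU = -3:2 ⇒ C = (1, -4/5)
4. F lies on line EA with EF:FA = -2:5 ⇒ F = (5/3, 0)
5. Y is the midpoint of PC ⇒ Y = (1/2, 1/10)
through E parallel to UY: direction (1/6, -3/10); meets FV at G = (20/21, 3/35)
G = F + t·(V−F) with t = 3/7

t = 3/7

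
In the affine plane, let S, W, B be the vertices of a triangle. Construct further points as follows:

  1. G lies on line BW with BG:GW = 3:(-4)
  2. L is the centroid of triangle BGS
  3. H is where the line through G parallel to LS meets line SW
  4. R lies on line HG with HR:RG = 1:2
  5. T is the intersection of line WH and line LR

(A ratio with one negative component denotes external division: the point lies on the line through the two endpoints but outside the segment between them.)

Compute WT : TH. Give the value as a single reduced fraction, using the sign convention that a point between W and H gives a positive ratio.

Set S = (0, 0), W = (1, 0), B = (0, 1); any affine frame gives the same invariant.
1. G lies on line BW with BG:GW = 3:(-4) ⇒ G = (-3, 4)
2. L is the centroid of triangle BGS ⇒ L = (-1, 5/3)
3. H is where the line through G parallel to LS meets line SW ⇒ H = (-3/5, 0)
4. R lies on line HG with HR:RG = 1:2 ⇒ R = (-7/5, 4/3)
5. T is the intersection of line WH and line LR ⇒ T = (-3, 0)
T = W + t·(H−W) with t = 5/2, so WT:TH = t:(1−t) = 5/2:-3/2

WT:TH = -5/3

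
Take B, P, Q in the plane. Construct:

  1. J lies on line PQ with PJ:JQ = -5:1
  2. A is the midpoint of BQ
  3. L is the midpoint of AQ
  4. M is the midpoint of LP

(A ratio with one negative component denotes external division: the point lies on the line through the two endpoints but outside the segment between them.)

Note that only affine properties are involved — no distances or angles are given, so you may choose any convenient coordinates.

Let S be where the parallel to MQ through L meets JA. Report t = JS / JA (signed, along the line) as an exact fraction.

Choose coordinates B = (0, 0), P = (1, 0), Q = (0, 1).
1. J lies on line PQ with PJ:JQ = -5:1 ⇒ J = (-1/4, 5/4)
2. A is the midpoint of BQ ⇒ A = (0, 1/2)
3. L is the midpoint of AQ ⇒ L = (0, 3/4)
4. M is the midpoint of LP ⇒ M = (1/2, 3/8)
through L parallel to MQ: direction (-1/2, 5/8); meets JA at S = (-1/7, 13/14)
S = J + t·(A−J) with t = 3/7

t = 3/7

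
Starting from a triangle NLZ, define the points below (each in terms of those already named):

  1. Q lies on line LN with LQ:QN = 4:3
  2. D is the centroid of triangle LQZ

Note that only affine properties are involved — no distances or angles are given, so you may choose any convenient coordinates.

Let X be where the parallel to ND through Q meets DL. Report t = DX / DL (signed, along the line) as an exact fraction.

Set N = (0, 0), L = (1, 0), Z = (0, 1); any affine frame gives the same invariant.
1. Q lies on line LN with LQ:QN = 4:3 ⇒ Q = (3/7, 0)
2. D is the centroid of triangle LQZ ⇒ D = (10/21, 1/3)
through Q parallel to ND: direction (10/21, 1/3); meets DL at X = (103/147, 4/21)
X = D + t·(L−D) with t = 3/7

t = 3/7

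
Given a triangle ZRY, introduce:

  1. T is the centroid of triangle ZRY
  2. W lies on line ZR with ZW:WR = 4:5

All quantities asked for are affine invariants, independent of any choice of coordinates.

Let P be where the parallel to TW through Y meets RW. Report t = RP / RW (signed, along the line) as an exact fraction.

t = 6/5

Assign Z = (0, 0), R = (1, 0), Y = (0, 1) — the answer is frame-independent, so this choice is without loss of generality.
1. T is the centroid of triangle ZRY ⇒ T = (1/3, 1/3)
2. W lies on line ZR with ZW:WR = 4:5 ⇒ W = (4/9, 0)
through Y parallel to TW: direction (1/9, -1/3); meets RW at P = (1/3, 0)
P = R + t·(W−R) with t = 6/5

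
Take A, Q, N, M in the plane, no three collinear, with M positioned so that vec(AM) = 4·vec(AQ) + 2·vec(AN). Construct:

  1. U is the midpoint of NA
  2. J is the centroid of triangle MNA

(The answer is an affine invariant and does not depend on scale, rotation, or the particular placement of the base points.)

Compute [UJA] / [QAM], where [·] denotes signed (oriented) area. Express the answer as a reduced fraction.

Choose coordinates A = (0, 0), Q = (1, 0), N = (0, 1), M = (4, 2).
1. U is the midpoint of NA ⇒ U = (0, 1/2)
2. J is the centroid of triangle MNA ⇒ J = (4/3, 1)
2·[UJA] = -2/3, 2·[QAM] = -2
[UJA]:[QAM] = -2/3:-2 = 1/3

[UJA]:[QAM] = 1/3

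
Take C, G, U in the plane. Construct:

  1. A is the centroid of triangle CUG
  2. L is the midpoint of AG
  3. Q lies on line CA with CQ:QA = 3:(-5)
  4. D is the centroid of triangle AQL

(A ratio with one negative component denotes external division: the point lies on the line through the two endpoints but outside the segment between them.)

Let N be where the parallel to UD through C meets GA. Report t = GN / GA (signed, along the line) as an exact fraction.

Set C = (0, 0), G = (1, 0), U = (0, 1); any affine frame gives the same invariant.
1. A is the centroid of triangle CUG ⇒ A = (1/3, 1/3)
2. L is the midpoint of AG ⇒ L = (2/3, 1/6)
3. Q lies on line CA with CQ:QA = 3:(-5) ⇒ Q = (-1/2, -1/2)
4. D is the centroid of triangle AQL ⇒ D = (1/6, 0)
through C parallel to UD: direction (1/6, -1); meets GA at N = (-1/11, 6/11)
N = G + t·(A−G) with t = 18/11

t = 18/11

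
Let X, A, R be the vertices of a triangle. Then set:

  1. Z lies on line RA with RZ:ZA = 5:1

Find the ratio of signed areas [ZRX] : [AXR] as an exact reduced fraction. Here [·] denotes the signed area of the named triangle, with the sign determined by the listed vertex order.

Work in coordinates with X = (0, 0), A = (1, 0), R = (0, 1).
1. Z lies on line RA with RZ:ZA = 5:1 ⇒ Z = (5/6, 1/6)
2·[ZRX] = 5/6, 2·[AXR] = -1
[ZRX]:[AXR] = 5/6:-1 = -5/6

[ZRX]:[AXR] = -5/6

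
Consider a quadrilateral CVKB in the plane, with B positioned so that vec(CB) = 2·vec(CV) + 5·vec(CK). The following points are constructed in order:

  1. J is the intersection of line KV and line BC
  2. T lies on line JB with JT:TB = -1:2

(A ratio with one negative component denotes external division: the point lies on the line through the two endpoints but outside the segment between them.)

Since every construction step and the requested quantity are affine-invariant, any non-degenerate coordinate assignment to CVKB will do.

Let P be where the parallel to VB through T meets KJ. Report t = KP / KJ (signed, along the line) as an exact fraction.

Set C = (0, 0), V = (1, 0), K = (0, 1), B = (2, 5); any affine frame gives the same invariant.
1. J is the intersection of line KV and line BC ⇒ J = (2/7, 5/7)
2. T lies on line JB with JT:TB = -1:2 ⇒ T = (-10/7, -25/7)
through T parallel to VB: direction (1, 5); meets KJ at P = (-3/7, 10/7)
P = K + t·(J−K) with t = -3/2

t = -3/2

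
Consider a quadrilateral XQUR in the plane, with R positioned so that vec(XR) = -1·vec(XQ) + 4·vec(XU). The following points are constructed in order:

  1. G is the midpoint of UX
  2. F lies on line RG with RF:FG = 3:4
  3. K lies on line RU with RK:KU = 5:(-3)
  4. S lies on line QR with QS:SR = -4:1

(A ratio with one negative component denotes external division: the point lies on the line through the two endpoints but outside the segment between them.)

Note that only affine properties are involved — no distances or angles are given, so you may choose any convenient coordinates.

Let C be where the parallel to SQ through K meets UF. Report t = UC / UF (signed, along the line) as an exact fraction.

Assign X = (0, 0), Q = (1, 0), U = (0, 1), R = (-1, 4) — the answer is frame-independent, so this choice is without loss of generality.
1. G is the midpoint of UX ⇒ G = (0, 1/2)
2. F lies on line RG with RF:FG = 3:4 ⇒ F = (-4/7, 5/2)
3. K lies on line RU with RK:KU = 5:(-3) ⇒ K = (3/2, -7/2)
4. S lies on line QR with QS:SR = -4:1 ⇒ S = (-5/3, 16/3)
through K parallel to SQ: direction (8/3, -16/3); meets UF at C = (12/5, -53/10)
C = U + t·(F−U) with t = -21/5

t = -21/5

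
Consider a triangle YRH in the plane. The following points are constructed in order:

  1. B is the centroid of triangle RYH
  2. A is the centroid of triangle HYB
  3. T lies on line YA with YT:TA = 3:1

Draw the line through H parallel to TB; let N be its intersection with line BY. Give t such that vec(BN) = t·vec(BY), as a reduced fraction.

t = -2

Assign Y = (0, 0), R = (1, 0), H = (0, 1) — the answer is frame-independent, so this choice is without loss of generality.
1. B is the centroid of triangle RYH ⇒ B = (1/3, 1/3)
2. A is the centroid of triangle HYB ⇒ A = (1/9, 4/9)
3. T lies on line YA with YT:TA = 3:1 ⇒ T = (1/12, 1/3)
through H parallel to TB: direction (1/4, 0); meets BY at N = (1, 1)
N = B + t·(Y−B) with t = -2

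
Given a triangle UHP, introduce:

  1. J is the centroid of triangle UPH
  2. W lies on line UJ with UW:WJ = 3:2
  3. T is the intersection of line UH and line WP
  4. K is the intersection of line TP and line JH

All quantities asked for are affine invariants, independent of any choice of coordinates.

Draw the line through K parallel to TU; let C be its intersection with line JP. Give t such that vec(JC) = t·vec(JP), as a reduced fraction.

t = 1/7

Choose coordinates U = (0, 0), H = (1, 0), P = (0, 1).
1. J is the centroid of triangle UPH ⇒ J = (1/3, 1/3)
2. W lies on line UJ with UW:WJ = 3:2 ⇒ W = (1/5, 1/5)
3. T is the intersection of line UH and line WP ⇒ T = (1/4, 0)
4. K is the intersection of line TP and line JH ⇒ K = (1/7, 3/7)
through K parallel to TU: direction (-1/4, 0); meets JP at C = (2/7, 3/7)
C = J + t·(P−J) with t = 1/7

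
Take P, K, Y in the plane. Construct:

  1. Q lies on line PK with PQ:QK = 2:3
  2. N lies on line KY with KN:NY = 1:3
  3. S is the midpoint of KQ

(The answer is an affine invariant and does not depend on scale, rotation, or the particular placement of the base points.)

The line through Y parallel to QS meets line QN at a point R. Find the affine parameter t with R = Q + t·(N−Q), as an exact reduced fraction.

t = 4

Set P = (0, 0), K = (1, 0), Y = (0, 1); any affine frame gives the same invariant.
1. Q lies on line PK with PQ:QK = 2:3 ⇒ Q = (2/5, 0)
2. N lies on line KY with KN:NY = 1:3 ⇒ N = (3/4, 1/4)
3. S is the midpoint of KQ ⇒ S = (7/10, 0)
through Y parallel to QS: direction (3/10, 0); meets QN at R = (9/5, 1)
R = Q + t·(N−Q) with t = 4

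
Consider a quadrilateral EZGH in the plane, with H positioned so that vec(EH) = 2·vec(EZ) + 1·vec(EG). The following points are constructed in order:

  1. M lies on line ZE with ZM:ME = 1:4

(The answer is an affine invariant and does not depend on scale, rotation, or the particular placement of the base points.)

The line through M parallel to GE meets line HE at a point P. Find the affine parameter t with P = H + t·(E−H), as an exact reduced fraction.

t = 3/5

Choose coordinates E = (0, 0), Z = (1, 0), G = (0, 1), H = (2, 1).
1. M lies on line ZE with ZM:ME = 1:4 ⇒ M = (4/5, 0)
through M parallel to GE: direction (0, -1); meets HE at P = (4/5, 2/5)
P = H + t·(E−H) with t = 3/5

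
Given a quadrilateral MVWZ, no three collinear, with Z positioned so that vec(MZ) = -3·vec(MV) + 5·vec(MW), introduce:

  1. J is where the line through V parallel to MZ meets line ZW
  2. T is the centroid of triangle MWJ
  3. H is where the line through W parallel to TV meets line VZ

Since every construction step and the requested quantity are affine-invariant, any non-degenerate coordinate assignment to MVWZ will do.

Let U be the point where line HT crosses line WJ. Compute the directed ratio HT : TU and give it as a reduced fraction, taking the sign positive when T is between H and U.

HT:TU = -41/23

Set M = (0, 0), V = (1, 0), W = (0, 1), Z = (-3, 5); any affine frame gives the same invariant.
1. J is where the line through V parallel to MZ meets line ZW ⇒ J = (2, -5/3)
2. T is the centroid of triangle MWJ ⇒ T = (2/3, -2/9)
3. H is where the line through W parallel to TV meets line VZ ⇒ H = (3/23, 25/23)
line HT meets WJ at U = (15/41, 21/41)
T = H + t·(U−H) with t = 41/18, so HT:TU = 41/18:-23/18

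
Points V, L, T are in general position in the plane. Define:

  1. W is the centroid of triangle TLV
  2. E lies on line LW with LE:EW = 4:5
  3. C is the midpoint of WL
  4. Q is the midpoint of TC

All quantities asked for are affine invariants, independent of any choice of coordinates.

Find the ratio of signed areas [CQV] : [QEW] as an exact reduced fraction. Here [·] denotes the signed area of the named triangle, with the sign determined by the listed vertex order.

[CQV]:[QEW] = -18/5

Work in coordinates with V = (0, 0), L = (1, 0), T = (0, 1).
1. W is the centroid of triangle TLV ⇒ W = (1/3, 1/3)
2. E lies on line LW with LE:EW = 4:5 ⇒ E = (19/27, 4/27)
3. C is the midpoint of WL ⇒ C = (2/3, 1/6)
4. Q is the midpoint of TC ⇒ Q = (1/3, 7/12)
2·[CQV] = 1/3, 2·[QEW] = -5/54
[CQV]:[QEW] = 1/3:-5/54 = -18/5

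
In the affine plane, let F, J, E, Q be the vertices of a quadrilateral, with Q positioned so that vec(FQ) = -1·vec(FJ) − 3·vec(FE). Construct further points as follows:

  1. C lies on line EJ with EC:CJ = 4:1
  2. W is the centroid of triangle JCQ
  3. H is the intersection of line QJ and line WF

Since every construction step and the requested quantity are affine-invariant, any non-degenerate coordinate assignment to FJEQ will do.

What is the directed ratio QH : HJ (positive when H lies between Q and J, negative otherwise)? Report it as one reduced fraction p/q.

Choose coordinates F = (0, 0), J = (1, 0), E = (0, 1), Q = (-1, -3).
1. C lies on line EJ with EC:CJ = 4:1 ⇒ C = (4/5, 1/5)
2. W is the centroid of triangle JCQ ⇒ W = (4/15, -14/15)
3. H is the intersection of line QJ and line WF ⇒ H = (3/10, -21/20)
H = Q + t·(J−Q) with t = 13/20, so QH:HJ = t:(1−t) = 13/20:7/20

QH:HJ = 13/7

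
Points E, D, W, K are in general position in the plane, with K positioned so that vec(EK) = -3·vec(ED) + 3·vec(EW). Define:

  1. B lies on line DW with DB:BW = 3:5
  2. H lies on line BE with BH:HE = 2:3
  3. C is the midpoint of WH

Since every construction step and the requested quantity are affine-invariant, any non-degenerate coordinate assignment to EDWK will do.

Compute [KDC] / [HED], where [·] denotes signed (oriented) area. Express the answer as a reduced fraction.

Choose coordinates E = (0, 0), D = (1, 0), W = (0, 1), K = (-3, 3).
1. B lies on line DW with DB:BW = 3:5 ⇒ B = (5/8, 3/8)
2. H lies on line BE with BH:HE = 2:3 ⇒ H = (3/8, 9/40)
3. C is the midpoint of WH ⇒ C = (3/16, 49/80)
2·[KDC] = 1/80, 2·[HED] = 9/40
[KDC]:[HED] = 1/80:9/40 = 1/18

[KDC]:[HED] = 1/18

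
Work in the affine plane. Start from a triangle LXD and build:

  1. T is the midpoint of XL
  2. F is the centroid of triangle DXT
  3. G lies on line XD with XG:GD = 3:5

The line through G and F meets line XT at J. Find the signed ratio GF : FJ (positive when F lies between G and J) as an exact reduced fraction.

GF:FJ = 1/8

Assign L = (0, 0), X = (1, 0), D = (0, 1) — the answer is frame-independent, so this choice is without loss of generality.
1. T is the midpoint of XL ⇒ T = (1/2, 0)
2. F is the centroid of triangle DXT ⇒ F = (1/2, 1/3)
3. G lies on line XD with XG:GD = 3:5 ⇒ G = (5/8, 3/8)
line GF meets XT at J = (-1/2, 0)
F = G + t·(J−G) with t = 1/9, so GF:FJ = 1/9:8/9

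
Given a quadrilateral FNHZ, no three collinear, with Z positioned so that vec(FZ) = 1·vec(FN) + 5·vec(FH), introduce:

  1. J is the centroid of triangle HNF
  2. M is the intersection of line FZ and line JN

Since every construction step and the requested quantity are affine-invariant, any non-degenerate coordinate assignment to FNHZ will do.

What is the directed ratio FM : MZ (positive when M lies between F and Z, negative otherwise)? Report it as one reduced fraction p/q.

Set F = (0, 0), N = (1, 0), H = (0, 1), Z = (1, 5); any affine frame gives the same invariant.
1. J is the centroid of triangle HNF ⇒ J = (1/3, 1/3)
2. M is the intersection of line FZ and line JN ⇒ M = (1/11, 5/11)
M = F + t·(Z−F) with t = 1/11, so FM:MZ = t:(1−t) = 1/11:10/11

FM:MZ = 1/10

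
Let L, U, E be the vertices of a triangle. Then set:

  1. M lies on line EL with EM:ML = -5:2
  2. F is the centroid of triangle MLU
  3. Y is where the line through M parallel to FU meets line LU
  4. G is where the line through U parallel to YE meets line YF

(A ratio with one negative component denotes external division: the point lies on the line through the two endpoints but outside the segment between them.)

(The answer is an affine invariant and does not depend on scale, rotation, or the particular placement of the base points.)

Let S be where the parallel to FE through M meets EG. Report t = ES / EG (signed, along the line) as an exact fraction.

Set L = (0, 0), U = (1, 0), E = (0, 1); any affine frame gives the same invariant.
1. M lies on line EL with EM:ML = -5:2 ⇒ M = (0, -2/3)
2. F is the centroid of triangle MLU ⇒ F = (1/3, -2/9)
3. Y is where the line through M parallel to FU meets line LU ⇒ Y = (2, 0)
4. G is where the line through U parallel to YE meets line YF ⇒ G = (23/19, -2/19)
through M parallel to FE: direction (-1/3, 11/9); meets EG at S = (-23/38, 59/38)
S = E + t·(G−E) with t = -1/2

t = -1/2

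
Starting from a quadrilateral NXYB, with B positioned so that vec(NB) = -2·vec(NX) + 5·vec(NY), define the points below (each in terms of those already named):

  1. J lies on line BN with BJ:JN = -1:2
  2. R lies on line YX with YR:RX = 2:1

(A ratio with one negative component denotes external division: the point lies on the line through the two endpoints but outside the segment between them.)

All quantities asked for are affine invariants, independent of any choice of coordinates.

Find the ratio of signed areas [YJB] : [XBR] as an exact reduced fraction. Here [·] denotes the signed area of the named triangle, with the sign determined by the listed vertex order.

[YJB]:[XBR] = 3

Work in coordinates with N = (0, 0), X = (1, 0), Y = (0, 1), B = (-2, 5).
1. J lies on line BN with BJ:JN = -1:2 ⇒ J = (-4, 10)
2. R lies on line YX with YR:RX = 2:1 ⇒ R = (2/3, 1/3)
2·[YJB] = 2, 2·[XBR] = 2/3
[YJB]:[XBR] = 2:2/3 = 3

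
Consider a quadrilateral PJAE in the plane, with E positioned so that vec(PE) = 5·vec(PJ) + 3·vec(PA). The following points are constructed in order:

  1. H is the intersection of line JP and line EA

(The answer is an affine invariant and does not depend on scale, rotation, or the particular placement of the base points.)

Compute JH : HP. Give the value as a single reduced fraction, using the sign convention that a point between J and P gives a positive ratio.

Work in coordinates with P = (0, 0), J = (1, 0), A = (0, 1), E = (5, 3).
1. H is the intersection of line JP and line EA ⇒ H = (-5/2, 0)
H = J + t·(P−J) with t = 7/2, so JH:HP = t:(1−t) = 7/2:-5/2

JH:HP = -7/5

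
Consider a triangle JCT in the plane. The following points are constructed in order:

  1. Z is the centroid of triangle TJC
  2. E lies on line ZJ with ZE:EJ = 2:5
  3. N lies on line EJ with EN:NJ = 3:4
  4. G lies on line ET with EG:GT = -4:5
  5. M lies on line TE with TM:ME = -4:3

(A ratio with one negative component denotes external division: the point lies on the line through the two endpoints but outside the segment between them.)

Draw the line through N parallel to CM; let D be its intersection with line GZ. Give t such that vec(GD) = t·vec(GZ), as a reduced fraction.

Work in coordinates with J = (0, 0), C = (1, 0), T = (0, 1).
1. Z is the centroid of triangle TJC ⇒ Z = (1/3, 1/3)
2. E lies on line ZJ with ZE:EJ = 2:5 ⇒ E = (5/21, 5/21)
3. N lies on line EJ with EN:NJ = 3:4 ⇒ N = (20/147, 20/147)
4. G lies on line ET with EG:GT = -4:5 ⇒ G = (25/21, -59/21)
5. M lies on line TE with TM:ME = -4:3 ⇒ M = (20/21, -43/21)
through N parallel to CM: direction (-1/21, -43/21); meets GZ at D = (229/1470, 1447/1470)
D = G + t·(Z−G) with t = 169/140

t = 169/140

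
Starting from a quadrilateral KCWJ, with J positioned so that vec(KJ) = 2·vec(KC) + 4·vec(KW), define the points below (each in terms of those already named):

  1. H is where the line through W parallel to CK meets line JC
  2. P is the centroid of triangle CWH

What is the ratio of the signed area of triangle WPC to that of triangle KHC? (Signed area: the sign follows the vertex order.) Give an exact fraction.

[WPC]:[KHC] = 5/12

Set K = (0, 0), C = (1, 0), W = (0, 1), J = (2, 4); any affine frame gives the same invariant.
1. H is where the line through W parallel to CK meets line JC ⇒ H = (5/4, 1)
2. P is the centroid of triangle CWH ⇒ P = (3/4, 2/3)
2·[WPC] = -5/12, 2·[KHC] = -1
[WPC]:[KHC] = -5/12:-1 = 5/12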